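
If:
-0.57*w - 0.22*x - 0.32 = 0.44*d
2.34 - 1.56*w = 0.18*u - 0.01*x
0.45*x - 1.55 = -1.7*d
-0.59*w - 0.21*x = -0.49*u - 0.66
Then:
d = 5.91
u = -6.84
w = 2.17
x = -18.90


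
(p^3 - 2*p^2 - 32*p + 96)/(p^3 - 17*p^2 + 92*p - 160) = (p^2 + 2*p - 24)/(p^2 - 13*p + 40)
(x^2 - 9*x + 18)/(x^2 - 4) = (x^2 - 9*x + 18)/(x^2 - 4)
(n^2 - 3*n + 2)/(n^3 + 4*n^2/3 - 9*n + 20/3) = 3*(n - 2)/(3*n^2 + 7*n - 20)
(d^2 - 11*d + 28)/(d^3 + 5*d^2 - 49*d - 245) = (d - 4)/(d^2 + 12*d + 35)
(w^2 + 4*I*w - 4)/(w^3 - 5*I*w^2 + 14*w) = (w + 2*I)/(w*(w - 7*I))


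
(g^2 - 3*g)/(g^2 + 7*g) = (g - 3)/(g + 7)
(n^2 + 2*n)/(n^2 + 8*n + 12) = n/(n + 6)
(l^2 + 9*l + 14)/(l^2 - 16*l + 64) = (l^2 + 9*l + 14)/(l^2 - 16*l + 64)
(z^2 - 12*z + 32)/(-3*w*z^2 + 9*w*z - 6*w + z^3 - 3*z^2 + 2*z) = (-z^2 + 12*z - 32)/(3*w*z^2 - 9*w*z + 6*w - z^3 + 3*z^2 - 2*z)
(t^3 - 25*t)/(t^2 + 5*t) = t - 5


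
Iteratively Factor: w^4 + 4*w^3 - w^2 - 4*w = (w - 1)*(w^3 + 5*w^2 + 4*w) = (w - 1)*(w + 1)*(w^2 + 4*w) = w*(w - 1)*(w + 1)*(w + 4)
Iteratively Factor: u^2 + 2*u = (u)*(u + 2)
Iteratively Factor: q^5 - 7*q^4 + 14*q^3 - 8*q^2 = (q)*(q^4 - 7*q^3 + 14*q^2 - 8*q) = q*(q - 2)*(q^3 - 5*q^2 + 4*q) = q*(q - 2)*(q - 1)*(q^2 - 4*q) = q^2*(q - 2)*(q - 1)*(q - 4)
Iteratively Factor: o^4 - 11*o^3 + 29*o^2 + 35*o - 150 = (o - 5)*(o^3 - 6*o^2 - o + 30) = (o - 5)*(o - 3)*(o^2 - 3*o - 10) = (o - 5)^2*(o - 3)*(o + 2)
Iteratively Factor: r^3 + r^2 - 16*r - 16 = (r + 1)*(r^2 - 16) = (r + 1)*(r + 4)*(r - 4)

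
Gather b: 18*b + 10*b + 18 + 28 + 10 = 28*b + 56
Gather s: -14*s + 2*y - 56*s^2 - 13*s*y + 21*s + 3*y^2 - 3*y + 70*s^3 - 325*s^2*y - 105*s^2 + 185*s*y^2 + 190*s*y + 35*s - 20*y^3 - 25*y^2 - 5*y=70*s^3 + s^2*(-325*y - 161) + s*(185*y^2 + 177*y + 42) - 20*y^3 - 22*y^2 - 6*y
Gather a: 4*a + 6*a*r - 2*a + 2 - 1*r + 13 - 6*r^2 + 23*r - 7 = a*(6*r + 2) - 6*r^2 + 22*r + 8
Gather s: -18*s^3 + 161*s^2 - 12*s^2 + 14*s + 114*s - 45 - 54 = -18*s^3 + 149*s^2 + 128*s - 99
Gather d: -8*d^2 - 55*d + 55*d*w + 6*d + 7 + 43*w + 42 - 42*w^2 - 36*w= -8*d^2 + d*(55*w - 49) - 42*w^2 + 7*w + 49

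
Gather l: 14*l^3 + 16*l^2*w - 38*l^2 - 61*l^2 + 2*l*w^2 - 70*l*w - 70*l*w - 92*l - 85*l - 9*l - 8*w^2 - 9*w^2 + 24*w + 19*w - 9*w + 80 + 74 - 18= 14*l^3 + l^2*(16*w - 99) + l*(2*w^2 - 140*w - 186) - 17*w^2 + 34*w + 136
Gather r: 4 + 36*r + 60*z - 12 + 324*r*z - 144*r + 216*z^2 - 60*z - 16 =r*(324*z - 108) + 216*z^2 - 24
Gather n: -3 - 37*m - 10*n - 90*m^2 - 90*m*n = -90*m^2 - 37*m + n*(-90*m - 10) - 3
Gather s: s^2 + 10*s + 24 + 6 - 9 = s^2 + 10*s + 21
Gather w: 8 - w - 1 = 7 - w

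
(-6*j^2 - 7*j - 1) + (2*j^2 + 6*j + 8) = -4*j^2 - j + 7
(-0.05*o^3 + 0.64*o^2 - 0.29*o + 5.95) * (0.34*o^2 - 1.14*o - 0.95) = -0.017*o^5 + 0.2746*o^4 - 0.7807*o^3 + 1.7456*o^2 - 6.5075*o - 5.6525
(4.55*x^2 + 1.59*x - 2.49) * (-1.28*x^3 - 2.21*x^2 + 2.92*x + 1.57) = -5.824*x^5 - 12.0907*x^4 + 12.9593*x^3 + 17.2892*x^2 - 4.7745*x - 3.9093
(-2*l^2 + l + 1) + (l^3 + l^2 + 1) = l^3 - l^2 + l + 2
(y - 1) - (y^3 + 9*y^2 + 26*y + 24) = -y^3 - 9*y^2 - 25*y - 25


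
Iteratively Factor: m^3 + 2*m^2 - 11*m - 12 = (m + 4)*(m^2 - 2*m - 3) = (m + 1)*(m + 4)*(m - 3)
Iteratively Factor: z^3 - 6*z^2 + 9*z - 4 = (z - 1)*(z^2 - 5*z + 4) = (z - 1)^2*(z - 4)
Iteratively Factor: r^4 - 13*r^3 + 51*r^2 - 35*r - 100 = (r - 4)*(r^3 - 9*r^2 + 15*r + 25) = (r - 4)*(r + 1)*(r^2 - 10*r + 25) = (r - 5)*(r - 4)*(r + 1)*(r - 5)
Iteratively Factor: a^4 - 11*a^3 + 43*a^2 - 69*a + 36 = (a - 3)*(a^3 - 8*a^2 + 19*a - 12) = (a - 3)*(a - 1)*(a^2 - 7*a + 12) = (a - 4)*(a - 3)*(a - 1)*(a - 3)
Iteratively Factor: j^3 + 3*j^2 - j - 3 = (j + 3)*(j^2 - 1) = (j + 1)*(j + 3)*(j - 1)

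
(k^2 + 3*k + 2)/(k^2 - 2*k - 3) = (k + 2)/(k - 3)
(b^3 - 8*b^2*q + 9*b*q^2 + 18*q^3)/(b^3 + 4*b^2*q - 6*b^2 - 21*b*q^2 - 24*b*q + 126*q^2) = (b^2 - 5*b*q - 6*q^2)/(b^2 + 7*b*q - 6*b - 42*q)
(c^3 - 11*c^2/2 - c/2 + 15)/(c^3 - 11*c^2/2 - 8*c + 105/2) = (2*c^2 - c - 6)/(2*c^2 - c - 21)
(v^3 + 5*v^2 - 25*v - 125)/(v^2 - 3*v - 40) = (v^2 - 25)/(v - 8)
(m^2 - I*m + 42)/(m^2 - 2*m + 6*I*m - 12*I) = (m - 7*I)/(m - 2)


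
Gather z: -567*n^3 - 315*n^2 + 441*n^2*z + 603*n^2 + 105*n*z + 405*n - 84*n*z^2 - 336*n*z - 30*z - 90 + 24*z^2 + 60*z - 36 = -567*n^3 + 288*n^2 + 405*n + z^2*(24 - 84*n) + z*(441*n^2 - 231*n + 30) - 126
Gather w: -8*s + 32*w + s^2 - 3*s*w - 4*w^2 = s^2 - 8*s - 4*w^2 + w*(32 - 3*s)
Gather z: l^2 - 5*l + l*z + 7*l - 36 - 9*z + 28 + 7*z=l^2 + 2*l + z*(l - 2) - 8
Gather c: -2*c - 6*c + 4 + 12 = 16 - 8*c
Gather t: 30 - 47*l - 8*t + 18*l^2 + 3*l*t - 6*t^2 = 18*l^2 - 47*l - 6*t^2 + t*(3*l - 8) + 30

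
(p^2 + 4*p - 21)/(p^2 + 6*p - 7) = (p - 3)/(p - 1)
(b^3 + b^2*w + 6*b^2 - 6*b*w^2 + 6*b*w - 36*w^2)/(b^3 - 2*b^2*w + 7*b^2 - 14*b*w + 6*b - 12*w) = (b + 3*w)/(b + 1)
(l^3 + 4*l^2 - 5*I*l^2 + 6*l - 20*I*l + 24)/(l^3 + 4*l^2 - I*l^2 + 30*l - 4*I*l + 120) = (l + I)/(l + 5*I)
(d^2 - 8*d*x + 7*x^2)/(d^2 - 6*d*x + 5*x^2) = (-d + 7*x)/(-d + 5*x)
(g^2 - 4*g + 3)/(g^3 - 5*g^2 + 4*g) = (g - 3)/(g*(g - 4))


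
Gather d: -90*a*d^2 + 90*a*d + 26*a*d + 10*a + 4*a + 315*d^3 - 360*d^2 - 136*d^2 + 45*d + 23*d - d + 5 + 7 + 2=14*a + 315*d^3 + d^2*(-90*a - 496) + d*(116*a + 67) + 14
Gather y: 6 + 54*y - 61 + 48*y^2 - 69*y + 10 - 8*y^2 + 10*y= 40*y^2 - 5*y - 45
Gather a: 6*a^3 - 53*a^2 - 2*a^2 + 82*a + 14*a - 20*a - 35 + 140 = 6*a^3 - 55*a^2 + 76*a + 105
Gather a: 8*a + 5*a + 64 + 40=13*a + 104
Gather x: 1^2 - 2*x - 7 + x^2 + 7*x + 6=x^2 + 5*x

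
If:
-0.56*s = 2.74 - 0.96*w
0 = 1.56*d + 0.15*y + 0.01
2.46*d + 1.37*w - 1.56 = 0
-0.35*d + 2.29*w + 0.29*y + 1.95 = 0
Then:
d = 0.61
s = -4.81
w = 0.05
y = -6.38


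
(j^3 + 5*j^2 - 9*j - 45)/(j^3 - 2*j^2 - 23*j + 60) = (j + 3)/(j - 4)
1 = 1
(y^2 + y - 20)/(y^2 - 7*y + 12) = (y + 5)/(y - 3)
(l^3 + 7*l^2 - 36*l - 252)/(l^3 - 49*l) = (l^2 - 36)/(l*(l - 7))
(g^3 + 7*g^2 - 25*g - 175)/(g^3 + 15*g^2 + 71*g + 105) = (g - 5)/(g + 3)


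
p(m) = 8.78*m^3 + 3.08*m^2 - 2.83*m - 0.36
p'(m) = 26.34*m^2 + 6.16*m - 2.83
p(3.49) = 400.50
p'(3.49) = 339.49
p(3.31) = 342.42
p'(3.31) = 306.14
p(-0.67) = 0.28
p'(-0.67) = 4.87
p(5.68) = 1691.87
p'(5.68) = 881.95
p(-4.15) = -563.11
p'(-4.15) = 425.25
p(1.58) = 37.49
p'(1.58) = 72.66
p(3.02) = 261.02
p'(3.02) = 256.00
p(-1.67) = -27.94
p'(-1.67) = 60.34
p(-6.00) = -1768.98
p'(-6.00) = 908.45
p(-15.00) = -28897.41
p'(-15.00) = 5831.27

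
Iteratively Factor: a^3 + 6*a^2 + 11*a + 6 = (a + 2)*(a^2 + 4*a + 3) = (a + 1)*(a + 2)*(a + 3)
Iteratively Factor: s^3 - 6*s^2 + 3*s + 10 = (s - 5)*(s^2 - s - 2) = (s - 5)*(s + 1)*(s - 2)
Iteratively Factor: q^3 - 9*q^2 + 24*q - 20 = (q - 2)*(q^2 - 7*q + 10) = (q - 2)^2*(q - 5)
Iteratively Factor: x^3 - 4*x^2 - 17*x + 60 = (x + 4)*(x^2 - 8*x + 15) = (x - 3)*(x + 4)*(x - 5)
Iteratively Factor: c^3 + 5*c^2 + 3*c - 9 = (c + 3)*(c^2 + 2*c - 3) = (c - 1)*(c + 3)*(c + 3)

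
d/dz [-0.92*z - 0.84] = -0.920000000000000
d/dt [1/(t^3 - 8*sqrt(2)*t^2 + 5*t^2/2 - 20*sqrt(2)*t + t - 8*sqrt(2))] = 4*(-3*t^2 - 5*t + 16*sqrt(2)*t - 1 + 20*sqrt(2))/(2*t^3 - 16*sqrt(2)*t^2 + 5*t^2 - 40*sqrt(2)*t + 2*t - 16*sqrt(2))^2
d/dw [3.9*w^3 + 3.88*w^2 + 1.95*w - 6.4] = 11.7*w^2 + 7.76*w + 1.95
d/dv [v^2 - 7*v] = 2*v - 7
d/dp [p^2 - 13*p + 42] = 2*p - 13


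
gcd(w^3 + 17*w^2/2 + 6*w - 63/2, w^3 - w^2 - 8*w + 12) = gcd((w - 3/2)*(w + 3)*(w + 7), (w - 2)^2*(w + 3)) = w + 3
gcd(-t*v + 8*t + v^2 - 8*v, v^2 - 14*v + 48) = v - 8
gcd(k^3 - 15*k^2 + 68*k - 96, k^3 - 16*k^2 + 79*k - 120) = k^2 - 11*k + 24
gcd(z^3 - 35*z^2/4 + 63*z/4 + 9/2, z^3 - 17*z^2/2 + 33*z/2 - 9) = z - 6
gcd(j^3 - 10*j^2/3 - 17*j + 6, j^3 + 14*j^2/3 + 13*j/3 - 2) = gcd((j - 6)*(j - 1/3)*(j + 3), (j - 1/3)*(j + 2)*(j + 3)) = j^2 + 8*j/3 - 1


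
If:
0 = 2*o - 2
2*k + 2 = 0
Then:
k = -1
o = 1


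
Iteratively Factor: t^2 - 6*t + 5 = (t - 1)*(t - 5)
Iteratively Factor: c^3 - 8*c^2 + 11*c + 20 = (c - 4)*(c^2 - 4*c - 5) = (c - 5)*(c - 4)*(c + 1)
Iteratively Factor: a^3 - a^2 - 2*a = (a)*(a^2 - a - 2) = a*(a + 1)*(a - 2)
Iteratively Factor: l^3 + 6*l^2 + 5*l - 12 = (l + 3)*(l^2 + 3*l - 4) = (l - 1)*(l + 3)*(l + 4)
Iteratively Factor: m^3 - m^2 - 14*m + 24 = (m - 3)*(m^2 + 2*m - 8) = (m - 3)*(m - 2)*(m + 4)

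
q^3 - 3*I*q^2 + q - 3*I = (q - 3*I)*(q - I)*(q + I)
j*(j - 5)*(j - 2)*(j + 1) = j^4 - 6*j^3 + 3*j^2 + 10*j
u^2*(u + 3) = u^3 + 3*u^2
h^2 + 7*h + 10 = (h + 2)*(h + 5)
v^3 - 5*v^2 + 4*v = v*(v - 4)*(v - 1)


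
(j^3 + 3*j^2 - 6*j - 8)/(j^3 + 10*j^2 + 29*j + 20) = (j - 2)/(j + 5)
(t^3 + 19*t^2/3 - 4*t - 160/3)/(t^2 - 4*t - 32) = (3*t^2 + 7*t - 40)/(3*(t - 8))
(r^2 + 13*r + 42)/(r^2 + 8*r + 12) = (r + 7)/(r + 2)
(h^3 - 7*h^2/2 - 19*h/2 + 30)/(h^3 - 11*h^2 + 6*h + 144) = (h^2 - 13*h/2 + 10)/(h^2 - 14*h + 48)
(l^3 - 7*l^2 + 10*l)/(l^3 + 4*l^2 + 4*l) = (l^2 - 7*l + 10)/(l^2 + 4*l + 4)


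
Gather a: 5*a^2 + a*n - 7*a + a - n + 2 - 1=5*a^2 + a*(n - 6) - n + 1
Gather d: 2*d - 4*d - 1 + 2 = 1 - 2*d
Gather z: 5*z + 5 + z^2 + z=z^2 + 6*z + 5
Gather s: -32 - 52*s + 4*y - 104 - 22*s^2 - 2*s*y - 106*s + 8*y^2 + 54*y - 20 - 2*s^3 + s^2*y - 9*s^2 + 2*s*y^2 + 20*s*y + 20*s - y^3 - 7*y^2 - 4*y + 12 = -2*s^3 + s^2*(y - 31) + s*(2*y^2 + 18*y - 138) - y^3 + y^2 + 54*y - 144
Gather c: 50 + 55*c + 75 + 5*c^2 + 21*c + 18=5*c^2 + 76*c + 143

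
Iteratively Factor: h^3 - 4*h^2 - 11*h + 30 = (h - 2)*(h^2 - 2*h - 15) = (h - 5)*(h - 2)*(h + 3)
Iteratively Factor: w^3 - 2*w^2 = (w)*(w^2 - 2*w) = w^2*(w - 2)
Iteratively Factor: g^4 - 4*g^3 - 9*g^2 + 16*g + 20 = (g + 2)*(g^3 - 6*g^2 + 3*g + 10) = (g - 5)*(g + 2)*(g^2 - g - 2) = (g - 5)*(g + 1)*(g + 2)*(g - 2)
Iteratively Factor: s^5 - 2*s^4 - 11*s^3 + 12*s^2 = (s)*(s^4 - 2*s^3 - 11*s^2 + 12*s) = s^2*(s^3 - 2*s^2 - 11*s + 12) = s^2*(s - 1)*(s^2 - s - 12) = s^2*(s - 4)*(s - 1)*(s + 3)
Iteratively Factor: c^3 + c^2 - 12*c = (c + 4)*(c^2 - 3*c) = c*(c + 4)*(c - 3)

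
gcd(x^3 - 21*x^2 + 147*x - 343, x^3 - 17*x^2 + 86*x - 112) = x - 7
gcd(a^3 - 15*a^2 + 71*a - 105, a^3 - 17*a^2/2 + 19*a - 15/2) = a^2 - 8*a + 15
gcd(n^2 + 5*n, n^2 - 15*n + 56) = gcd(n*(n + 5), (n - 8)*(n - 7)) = 1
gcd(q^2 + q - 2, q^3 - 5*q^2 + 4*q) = q - 1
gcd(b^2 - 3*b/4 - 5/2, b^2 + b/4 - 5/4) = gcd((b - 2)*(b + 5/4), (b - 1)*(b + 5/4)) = b + 5/4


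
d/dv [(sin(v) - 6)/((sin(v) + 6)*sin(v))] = (-cos(v) + 12/tan(v) + 36*cos(v)/sin(v)^2)/(sin(v) + 6)^2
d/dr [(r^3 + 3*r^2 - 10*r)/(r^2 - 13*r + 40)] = (r^4 - 26*r^3 + 91*r^2 + 240*r - 400)/(r^4 - 26*r^3 + 249*r^2 - 1040*r + 1600)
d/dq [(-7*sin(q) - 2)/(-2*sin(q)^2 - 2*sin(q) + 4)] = (-4*sin(q) + 7*cos(q)^2 - 23)*cos(q)/(2*(sin(q)^2 + sin(q) - 2)^2)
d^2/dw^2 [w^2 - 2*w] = 2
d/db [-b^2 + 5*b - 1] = 5 - 2*b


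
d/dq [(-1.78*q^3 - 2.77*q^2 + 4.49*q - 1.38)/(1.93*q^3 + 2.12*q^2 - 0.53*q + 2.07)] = (1.77635683940025e-15*q^5 + 1.5725*q^4 - 15.4446*q^3 - 11.1143*q^2 - 5.6166*q + 8.5629)/(3.7249*q^6 + 8.1832*q^5 + 2.4486*q^4 + 5.743*q^3 + 9.0577*q^2 - 2.1942*q + 4.2849)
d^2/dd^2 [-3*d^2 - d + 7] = -6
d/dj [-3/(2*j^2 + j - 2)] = 3*(4*j + 1)/(2*j^2 + j - 2)^2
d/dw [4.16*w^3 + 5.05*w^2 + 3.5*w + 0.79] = 12.48*w^2 + 10.1*w + 3.5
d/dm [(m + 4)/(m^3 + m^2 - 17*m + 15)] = (m^3 + m^2 - 17*m - (m + 4)*(3*m^2 + 2*m - 17) + 15)/(m^3 + m^2 - 17*m + 15)^2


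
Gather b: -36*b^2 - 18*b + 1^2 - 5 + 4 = -36*b^2 - 18*b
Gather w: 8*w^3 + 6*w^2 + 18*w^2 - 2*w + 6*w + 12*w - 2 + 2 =8*w^3 + 24*w^2 + 16*w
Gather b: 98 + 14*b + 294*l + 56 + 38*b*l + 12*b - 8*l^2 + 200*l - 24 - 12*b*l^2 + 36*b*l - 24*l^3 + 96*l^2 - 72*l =b*(-12*l^2 + 74*l + 26) - 24*l^3 + 88*l^2 + 422*l + 130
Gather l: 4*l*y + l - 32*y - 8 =l*(4*y + 1) - 32*y - 8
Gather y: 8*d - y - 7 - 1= 8*d - y - 8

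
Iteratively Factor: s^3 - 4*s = (s)*(s^2 - 4) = s*(s + 2)*(s - 2)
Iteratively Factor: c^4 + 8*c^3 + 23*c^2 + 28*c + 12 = (c + 1)*(c^3 + 7*c^2 + 16*c + 12) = (c + 1)*(c + 2)*(c^2 + 5*c + 6) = (c + 1)*(c + 2)^2*(c + 3)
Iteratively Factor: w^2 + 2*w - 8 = (w - 2)*(w + 4)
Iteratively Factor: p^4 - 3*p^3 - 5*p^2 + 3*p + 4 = (p + 1)*(p^3 - 4*p^2 - p + 4) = (p - 4)*(p + 1)*(p^2 - 1) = (p - 4)*(p + 1)^2*(p - 1)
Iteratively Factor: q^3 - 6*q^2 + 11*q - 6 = (q - 3)*(q^2 - 3*q + 2) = (q - 3)*(q - 2)*(q - 1)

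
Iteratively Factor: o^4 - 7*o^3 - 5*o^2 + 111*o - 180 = (o - 3)*(o^3 - 4*o^2 - 17*o + 60) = (o - 3)*(o + 4)*(o^2 - 8*o + 15) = (o - 3)^2*(o + 4)*(o - 5)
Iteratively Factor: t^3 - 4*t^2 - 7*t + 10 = (t + 2)*(t^2 - 6*t + 5) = (t - 5)*(t + 2)*(t - 1)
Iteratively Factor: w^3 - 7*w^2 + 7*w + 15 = (w + 1)*(w^2 - 8*w + 15) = (w - 5)*(w + 1)*(w - 3)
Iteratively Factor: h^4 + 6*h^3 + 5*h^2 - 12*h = (h)*(h^3 + 6*h^2 + 5*h - 12) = h*(h - 1)*(h^2 + 7*h + 12) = h*(h - 1)*(h + 4)*(h + 3)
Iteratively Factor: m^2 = (m)*(m)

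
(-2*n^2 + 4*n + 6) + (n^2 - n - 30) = -n^2 + 3*n - 24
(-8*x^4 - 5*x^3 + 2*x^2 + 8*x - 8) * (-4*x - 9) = 32*x^5 + 92*x^4 + 37*x^3 - 50*x^2 - 40*x + 72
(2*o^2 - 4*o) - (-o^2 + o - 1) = 3*o^2 - 5*o + 1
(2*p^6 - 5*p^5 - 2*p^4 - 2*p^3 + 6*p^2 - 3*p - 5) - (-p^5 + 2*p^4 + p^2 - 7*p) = 2*p^6 - 4*p^5 - 4*p^4 - 2*p^3 + 5*p^2 + 4*p - 5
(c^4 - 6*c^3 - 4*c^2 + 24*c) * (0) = 0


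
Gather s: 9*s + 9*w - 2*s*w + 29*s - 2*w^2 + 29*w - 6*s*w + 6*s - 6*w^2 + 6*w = s*(44 - 8*w) - 8*w^2 + 44*w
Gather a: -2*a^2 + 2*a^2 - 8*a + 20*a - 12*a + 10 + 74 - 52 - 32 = 0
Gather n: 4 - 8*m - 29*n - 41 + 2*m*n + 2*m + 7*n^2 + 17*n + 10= -6*m + 7*n^2 + n*(2*m - 12) - 27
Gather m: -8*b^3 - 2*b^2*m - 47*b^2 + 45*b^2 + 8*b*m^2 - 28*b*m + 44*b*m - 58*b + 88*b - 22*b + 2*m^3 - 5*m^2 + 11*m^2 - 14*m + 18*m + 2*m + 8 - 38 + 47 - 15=-8*b^3 - 2*b^2 + 8*b + 2*m^3 + m^2*(8*b + 6) + m*(-2*b^2 + 16*b + 6) + 2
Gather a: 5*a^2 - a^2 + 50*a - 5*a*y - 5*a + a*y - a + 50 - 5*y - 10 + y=4*a^2 + a*(44 - 4*y) - 4*y + 40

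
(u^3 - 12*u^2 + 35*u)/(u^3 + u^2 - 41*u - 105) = u*(u - 5)/(u^2 + 8*u + 15)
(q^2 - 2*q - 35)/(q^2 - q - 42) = (q + 5)/(q + 6)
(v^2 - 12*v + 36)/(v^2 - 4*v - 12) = (v - 6)/(v + 2)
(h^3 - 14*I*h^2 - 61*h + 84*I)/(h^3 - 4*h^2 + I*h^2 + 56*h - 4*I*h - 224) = (h^2 - 7*I*h - 12)/(h^2 + h*(-4 + 8*I) - 32*I)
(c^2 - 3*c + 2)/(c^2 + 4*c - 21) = (c^2 - 3*c + 2)/(c^2 + 4*c - 21)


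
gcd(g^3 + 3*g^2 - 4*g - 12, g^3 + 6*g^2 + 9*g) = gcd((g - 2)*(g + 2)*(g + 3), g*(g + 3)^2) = g + 3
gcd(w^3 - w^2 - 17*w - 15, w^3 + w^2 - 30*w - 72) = w + 3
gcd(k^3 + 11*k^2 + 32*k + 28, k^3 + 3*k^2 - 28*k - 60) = k + 2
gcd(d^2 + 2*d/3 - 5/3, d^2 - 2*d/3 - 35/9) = d + 5/3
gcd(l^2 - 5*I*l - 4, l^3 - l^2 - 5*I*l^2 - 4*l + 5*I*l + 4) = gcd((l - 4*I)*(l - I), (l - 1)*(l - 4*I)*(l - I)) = l^2 - 5*I*l - 4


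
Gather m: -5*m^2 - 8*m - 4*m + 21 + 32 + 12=-5*m^2 - 12*m + 65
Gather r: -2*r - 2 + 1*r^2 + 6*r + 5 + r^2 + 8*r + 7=2*r^2 + 12*r + 10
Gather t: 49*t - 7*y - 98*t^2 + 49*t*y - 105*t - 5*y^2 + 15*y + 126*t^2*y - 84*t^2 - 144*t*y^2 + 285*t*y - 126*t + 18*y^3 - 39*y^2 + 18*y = t^2*(126*y - 182) + t*(-144*y^2 + 334*y - 182) + 18*y^3 - 44*y^2 + 26*y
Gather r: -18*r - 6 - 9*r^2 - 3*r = -9*r^2 - 21*r - 6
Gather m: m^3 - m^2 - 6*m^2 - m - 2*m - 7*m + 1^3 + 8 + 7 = m^3 - 7*m^2 - 10*m + 16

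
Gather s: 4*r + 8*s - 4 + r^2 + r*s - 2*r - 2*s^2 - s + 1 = r^2 + 2*r - 2*s^2 + s*(r + 7) - 3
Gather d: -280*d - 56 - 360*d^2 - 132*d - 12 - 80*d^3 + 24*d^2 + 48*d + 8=-80*d^3 - 336*d^2 - 364*d - 60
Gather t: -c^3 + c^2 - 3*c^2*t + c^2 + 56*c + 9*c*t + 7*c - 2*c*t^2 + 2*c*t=-c^3 + 2*c^2 - 2*c*t^2 + 63*c + t*(-3*c^2 + 11*c)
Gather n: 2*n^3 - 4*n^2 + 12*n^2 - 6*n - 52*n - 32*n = 2*n^3 + 8*n^2 - 90*n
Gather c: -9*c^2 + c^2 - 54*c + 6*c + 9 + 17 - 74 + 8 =-8*c^2 - 48*c - 40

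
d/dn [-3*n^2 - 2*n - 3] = -6*n - 2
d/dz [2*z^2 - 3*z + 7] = 4*z - 3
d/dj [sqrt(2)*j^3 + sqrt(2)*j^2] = sqrt(2)*j*(3*j + 2)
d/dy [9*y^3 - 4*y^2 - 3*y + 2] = 27*y^2 - 8*y - 3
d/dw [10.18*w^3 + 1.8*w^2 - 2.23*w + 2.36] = 30.54*w^2 + 3.6*w - 2.23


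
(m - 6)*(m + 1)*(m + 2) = m^3 - 3*m^2 - 16*m - 12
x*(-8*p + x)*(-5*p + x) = 40*p^2*x - 13*p*x^2 + x^3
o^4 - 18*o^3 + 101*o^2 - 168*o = o*(o - 8)*(o - 7)*(o - 3)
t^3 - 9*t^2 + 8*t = t*(t - 8)*(t - 1)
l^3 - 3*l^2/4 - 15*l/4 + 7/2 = (l - 7/4)*(l - 1)*(l + 2)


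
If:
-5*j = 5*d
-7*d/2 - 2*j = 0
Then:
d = 0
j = 0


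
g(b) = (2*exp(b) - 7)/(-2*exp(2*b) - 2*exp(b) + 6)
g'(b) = (2*exp(b) - 7)*(4*exp(2*b) + 2*exp(b))/(-2*exp(2*b) - 2*exp(b) + 6)^2 + 2*exp(b)/(-2*exp(2*b) - 2*exp(b) + 6) = ((2*exp(b) - 7)*(2*exp(b) + 1)/2 - exp(2*b) - exp(b) + 3)*exp(b)/(exp(2*b) + exp(b) - 3)^2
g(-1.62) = -1.20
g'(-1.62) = -0.05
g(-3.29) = -1.17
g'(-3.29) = -0.00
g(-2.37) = -1.18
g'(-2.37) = -0.01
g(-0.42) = -1.49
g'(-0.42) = -0.84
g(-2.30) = -1.18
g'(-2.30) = -0.01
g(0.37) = 3.77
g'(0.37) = -41.82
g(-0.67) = -1.34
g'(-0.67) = -0.39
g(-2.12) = -1.18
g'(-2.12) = -0.02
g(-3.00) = -1.17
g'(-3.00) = 0.00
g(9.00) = 0.00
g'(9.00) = 0.00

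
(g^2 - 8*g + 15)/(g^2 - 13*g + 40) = (g - 3)/(g - 8)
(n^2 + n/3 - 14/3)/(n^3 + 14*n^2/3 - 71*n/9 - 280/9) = 3*(n - 2)/(3*n^2 + 7*n - 40)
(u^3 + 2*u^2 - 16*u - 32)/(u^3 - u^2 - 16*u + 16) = (u + 2)/(u - 1)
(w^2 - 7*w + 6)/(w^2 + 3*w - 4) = (w - 6)/(w + 4)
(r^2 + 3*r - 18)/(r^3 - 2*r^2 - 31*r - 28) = (-r^2 - 3*r + 18)/(-r^3 + 2*r^2 + 31*r + 28)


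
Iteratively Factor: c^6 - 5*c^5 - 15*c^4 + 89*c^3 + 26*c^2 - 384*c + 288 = (c - 4)*(c^5 - c^4 - 19*c^3 + 13*c^2 + 78*c - 72) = (c - 4)*(c + 3)*(c^4 - 4*c^3 - 7*c^2 + 34*c - 24) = (c - 4)*(c - 1)*(c + 3)*(c^3 - 3*c^2 - 10*c + 24) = (c - 4)*(c - 1)*(c + 3)^2*(c^2 - 6*c + 8) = (c - 4)^2*(c - 1)*(c + 3)^2*(c - 2)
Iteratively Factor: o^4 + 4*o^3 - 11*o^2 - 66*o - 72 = (o + 3)*(o^3 + o^2 - 14*o - 24) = (o - 4)*(o + 3)*(o^2 + 5*o + 6) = (o - 4)*(o + 3)^2*(o + 2)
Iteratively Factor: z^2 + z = (z)*(z + 1)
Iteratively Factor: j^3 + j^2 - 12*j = (j)*(j^2 + j - 12) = j*(j + 4)*(j - 3)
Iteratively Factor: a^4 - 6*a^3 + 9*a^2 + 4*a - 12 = (a - 2)*(a^3 - 4*a^2 + a + 6) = (a - 2)*(a + 1)*(a^2 - 5*a + 6) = (a - 3)*(a - 2)*(a + 1)*(a - 2)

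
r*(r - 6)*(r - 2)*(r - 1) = r^4 - 9*r^3 + 20*r^2 - 12*r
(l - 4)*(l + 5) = l^2 + l - 20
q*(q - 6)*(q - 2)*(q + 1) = q^4 - 7*q^3 + 4*q^2 + 12*q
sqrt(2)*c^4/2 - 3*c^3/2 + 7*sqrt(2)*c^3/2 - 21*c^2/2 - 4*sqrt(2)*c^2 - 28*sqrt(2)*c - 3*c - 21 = (c + 7)*(c - 3*sqrt(2))*(c + sqrt(2))*(sqrt(2)*c/2 + 1/2)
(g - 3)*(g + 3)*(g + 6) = g^3 + 6*g^2 - 9*g - 54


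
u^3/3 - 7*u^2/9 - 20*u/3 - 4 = (u/3 + 1)*(u - 6)*(u + 2/3)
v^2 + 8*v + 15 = (v + 3)*(v + 5)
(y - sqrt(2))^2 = y^2 - 2*sqrt(2)*y + 2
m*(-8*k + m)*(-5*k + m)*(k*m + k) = 40*k^3*m^2 + 40*k^3*m - 13*k^2*m^3 - 13*k^2*m^2 + k*m^4 + k*m^3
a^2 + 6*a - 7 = (a - 1)*(a + 7)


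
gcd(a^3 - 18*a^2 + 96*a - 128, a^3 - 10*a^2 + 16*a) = a^2 - 10*a + 16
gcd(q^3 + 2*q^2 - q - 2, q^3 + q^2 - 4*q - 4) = q^2 + 3*q + 2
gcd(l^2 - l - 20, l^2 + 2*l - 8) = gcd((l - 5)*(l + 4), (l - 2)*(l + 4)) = l + 4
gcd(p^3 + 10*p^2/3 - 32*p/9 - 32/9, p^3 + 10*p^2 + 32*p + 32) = p + 4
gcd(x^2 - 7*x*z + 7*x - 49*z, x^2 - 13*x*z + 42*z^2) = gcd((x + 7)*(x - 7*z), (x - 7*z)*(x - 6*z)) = x - 7*z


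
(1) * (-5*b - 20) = -5*b - 20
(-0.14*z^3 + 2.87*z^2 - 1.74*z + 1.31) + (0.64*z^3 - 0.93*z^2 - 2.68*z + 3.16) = 0.5*z^3 + 1.94*z^2 - 4.42*z + 4.47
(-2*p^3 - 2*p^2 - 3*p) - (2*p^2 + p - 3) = -2*p^3 - 4*p^2 - 4*p + 3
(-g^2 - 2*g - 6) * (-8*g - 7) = 8*g^3 + 23*g^2 + 62*g + 42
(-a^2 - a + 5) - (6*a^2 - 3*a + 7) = -7*a^2 + 2*a - 2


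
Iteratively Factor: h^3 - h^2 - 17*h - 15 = (h + 1)*(h^2 - 2*h - 15) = (h + 1)*(h + 3)*(h - 5)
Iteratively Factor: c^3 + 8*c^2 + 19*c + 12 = (c + 4)*(c^2 + 4*c + 3) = (c + 3)*(c + 4)*(c + 1)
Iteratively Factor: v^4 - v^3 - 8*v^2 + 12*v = (v - 2)*(v^3 + v^2 - 6*v) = (v - 2)^2*(v^2 + 3*v) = (v - 2)^2*(v + 3)*(v)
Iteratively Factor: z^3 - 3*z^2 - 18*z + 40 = (z - 2)*(z^2 - z - 20) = (z - 2)*(z + 4)*(z - 5)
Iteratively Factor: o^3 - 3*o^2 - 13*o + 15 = (o + 3)*(o^2 - 6*o + 5) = (o - 5)*(o + 3)*(o - 1)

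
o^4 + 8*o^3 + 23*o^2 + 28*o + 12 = (o + 1)*(o + 2)^2*(o + 3)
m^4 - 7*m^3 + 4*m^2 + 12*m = m*(m - 6)*(m - 2)*(m + 1)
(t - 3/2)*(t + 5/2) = t^2 + t - 15/4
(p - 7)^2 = p^2 - 14*p + 49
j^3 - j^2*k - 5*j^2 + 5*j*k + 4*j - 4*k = (j - 4)*(j - 1)*(j - k)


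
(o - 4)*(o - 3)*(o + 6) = o^3 - o^2 - 30*o + 72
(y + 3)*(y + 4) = y^2 + 7*y + 12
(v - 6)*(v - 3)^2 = v^3 - 12*v^2 + 45*v - 54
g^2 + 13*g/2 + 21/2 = (g + 3)*(g + 7/2)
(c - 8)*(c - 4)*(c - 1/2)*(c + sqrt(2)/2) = c^4 - 25*c^3/2 + sqrt(2)*c^3/2 - 25*sqrt(2)*c^2/4 + 38*c^2 - 16*c + 19*sqrt(2)*c - 8*sqrt(2)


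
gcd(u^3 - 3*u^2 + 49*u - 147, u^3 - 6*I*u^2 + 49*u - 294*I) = u^2 + 49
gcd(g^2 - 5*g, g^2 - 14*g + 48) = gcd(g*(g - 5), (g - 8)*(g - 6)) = 1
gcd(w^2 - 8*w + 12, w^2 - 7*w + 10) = w - 2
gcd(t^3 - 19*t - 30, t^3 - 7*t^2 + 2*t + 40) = t^2 - 3*t - 10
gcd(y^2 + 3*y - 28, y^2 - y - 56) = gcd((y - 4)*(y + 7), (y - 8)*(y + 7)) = y + 7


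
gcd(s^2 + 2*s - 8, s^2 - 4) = s - 2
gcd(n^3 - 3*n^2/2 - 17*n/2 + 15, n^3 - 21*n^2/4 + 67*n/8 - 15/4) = n^2 - 9*n/2 + 5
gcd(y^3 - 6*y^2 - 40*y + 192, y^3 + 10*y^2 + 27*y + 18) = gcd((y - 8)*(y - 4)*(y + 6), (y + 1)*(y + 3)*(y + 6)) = y + 6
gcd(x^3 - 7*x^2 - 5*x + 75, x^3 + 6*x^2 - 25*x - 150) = x - 5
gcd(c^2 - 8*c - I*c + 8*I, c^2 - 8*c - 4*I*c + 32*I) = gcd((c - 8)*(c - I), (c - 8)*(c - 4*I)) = c - 8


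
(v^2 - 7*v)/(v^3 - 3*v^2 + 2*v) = (v - 7)/(v^2 - 3*v + 2)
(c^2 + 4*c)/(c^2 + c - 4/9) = 9*c*(c + 4)/(9*c^2 + 9*c - 4)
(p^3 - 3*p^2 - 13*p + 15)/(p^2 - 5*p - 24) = (p^2 - 6*p + 5)/(p - 8)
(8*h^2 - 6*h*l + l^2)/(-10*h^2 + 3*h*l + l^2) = (-4*h + l)/(5*h + l)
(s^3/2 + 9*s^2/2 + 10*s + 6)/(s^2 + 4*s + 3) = (s^2 + 8*s + 12)/(2*(s + 3))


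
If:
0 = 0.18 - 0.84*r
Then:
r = 0.21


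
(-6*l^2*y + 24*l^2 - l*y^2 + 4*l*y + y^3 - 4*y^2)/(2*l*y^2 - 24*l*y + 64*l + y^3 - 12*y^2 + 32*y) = (-3*l + y)/(y - 8)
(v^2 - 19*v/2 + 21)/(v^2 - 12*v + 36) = (v - 7/2)/(v - 6)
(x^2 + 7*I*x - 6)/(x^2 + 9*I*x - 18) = (x + I)/(x + 3*I)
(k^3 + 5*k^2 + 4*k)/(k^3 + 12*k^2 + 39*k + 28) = k/(k + 7)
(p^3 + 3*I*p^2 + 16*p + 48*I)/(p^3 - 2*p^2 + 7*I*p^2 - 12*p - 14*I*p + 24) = (p - 4*I)/(p - 2)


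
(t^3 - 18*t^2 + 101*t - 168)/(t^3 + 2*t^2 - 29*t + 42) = (t^2 - 15*t + 56)/(t^2 + 5*t - 14)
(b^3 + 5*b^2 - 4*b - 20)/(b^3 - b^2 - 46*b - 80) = (b - 2)/(b - 8)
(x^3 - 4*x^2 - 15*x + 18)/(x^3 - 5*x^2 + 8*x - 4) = (x^2 - 3*x - 18)/(x^2 - 4*x + 4)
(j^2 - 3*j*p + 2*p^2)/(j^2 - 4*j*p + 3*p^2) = (-j + 2*p)/(-j + 3*p)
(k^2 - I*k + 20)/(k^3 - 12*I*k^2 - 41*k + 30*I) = (k + 4*I)/(k^2 - 7*I*k - 6)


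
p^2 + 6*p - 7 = (p - 1)*(p + 7)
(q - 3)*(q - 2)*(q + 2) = q^3 - 3*q^2 - 4*q + 12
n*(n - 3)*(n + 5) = n^3 + 2*n^2 - 15*n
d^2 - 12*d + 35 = (d - 7)*(d - 5)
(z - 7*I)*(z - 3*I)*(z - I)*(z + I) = z^4 - 10*I*z^3 - 20*z^2 - 10*I*z - 21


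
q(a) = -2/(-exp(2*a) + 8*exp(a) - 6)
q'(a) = -2*(2*exp(2*a) - 8*exp(a))/(-exp(2*a) + 8*exp(a) - 6)^2 = 4*(4 - exp(a))*exp(a)/(exp(2*a) - 8*exp(a) + 6)^2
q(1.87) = -0.53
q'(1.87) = -4.45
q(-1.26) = 0.52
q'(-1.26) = 0.29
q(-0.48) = 1.40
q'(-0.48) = 4.08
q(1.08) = -0.23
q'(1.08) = 0.16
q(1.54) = -0.21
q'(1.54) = -0.14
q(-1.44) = 0.48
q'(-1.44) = 0.21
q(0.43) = -0.51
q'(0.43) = 0.98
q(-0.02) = -2.27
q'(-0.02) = 15.26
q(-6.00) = 0.33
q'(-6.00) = 0.00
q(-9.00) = 0.33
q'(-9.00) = 0.00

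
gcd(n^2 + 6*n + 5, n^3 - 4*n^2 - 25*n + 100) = n + 5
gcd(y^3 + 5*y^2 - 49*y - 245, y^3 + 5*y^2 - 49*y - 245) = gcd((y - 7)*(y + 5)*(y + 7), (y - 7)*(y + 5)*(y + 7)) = y^3 + 5*y^2 - 49*y - 245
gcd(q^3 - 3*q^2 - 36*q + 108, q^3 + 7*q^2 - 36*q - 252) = q^2 - 36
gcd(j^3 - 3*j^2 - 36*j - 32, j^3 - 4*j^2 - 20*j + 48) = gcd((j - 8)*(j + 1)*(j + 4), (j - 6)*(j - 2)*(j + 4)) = j + 4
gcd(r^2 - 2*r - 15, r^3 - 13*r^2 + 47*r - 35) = r - 5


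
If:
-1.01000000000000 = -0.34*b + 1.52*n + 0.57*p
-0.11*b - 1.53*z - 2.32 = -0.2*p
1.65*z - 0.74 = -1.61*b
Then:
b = 0.459627329192547 - 1.02484472049689*z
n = -2.88661735861393*z - 5.00646044458974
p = 7.08633540372671*z + 11.8527950310559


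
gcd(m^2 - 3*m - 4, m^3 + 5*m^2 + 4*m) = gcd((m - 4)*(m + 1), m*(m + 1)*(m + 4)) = m + 1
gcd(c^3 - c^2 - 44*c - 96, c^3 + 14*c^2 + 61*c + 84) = c^2 + 7*c + 12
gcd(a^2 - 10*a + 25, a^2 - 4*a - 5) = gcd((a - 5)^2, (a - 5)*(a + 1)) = a - 5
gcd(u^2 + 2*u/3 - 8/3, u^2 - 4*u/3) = u - 4/3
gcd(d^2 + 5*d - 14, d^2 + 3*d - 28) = d + 7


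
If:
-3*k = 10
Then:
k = -10/3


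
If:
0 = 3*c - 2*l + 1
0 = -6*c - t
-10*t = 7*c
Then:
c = 0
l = 1/2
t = 0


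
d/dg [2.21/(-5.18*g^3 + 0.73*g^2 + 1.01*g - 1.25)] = (34.3434*g^2 - 3.2266*g - 2.2321)/(5.18*g^3 - 0.73*g^2 - 1.01*g + 1.25)^2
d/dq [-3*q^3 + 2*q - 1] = 2 - 9*q^2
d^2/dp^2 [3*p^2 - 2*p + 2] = 6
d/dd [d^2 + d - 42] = 2*d + 1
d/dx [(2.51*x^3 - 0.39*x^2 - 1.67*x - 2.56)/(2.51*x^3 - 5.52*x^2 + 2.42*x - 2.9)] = (-12.8763*x^4 + 20.5318*x^3 - 12.7224*x^2 - 26.0004*x + 11.0382)/(6.3001*x^6 - 27.7104*x^5 + 42.6188*x^4 - 41.2748*x^3 + 37.8724*x^2 - 14.036*x + 8.41)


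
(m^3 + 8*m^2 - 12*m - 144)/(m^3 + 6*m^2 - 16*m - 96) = (m + 6)/(m + 4)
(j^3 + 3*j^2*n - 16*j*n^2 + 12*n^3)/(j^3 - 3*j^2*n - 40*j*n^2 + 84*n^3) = (j - n)/(j - 7*n)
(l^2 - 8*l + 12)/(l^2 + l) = (l^2 - 8*l + 12)/(l*(l + 1))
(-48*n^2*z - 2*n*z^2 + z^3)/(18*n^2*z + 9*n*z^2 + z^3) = (-8*n + z)/(3*n + z)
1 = 1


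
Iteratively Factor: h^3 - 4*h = (h)*(h^2 - 4) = h*(h + 2)*(h - 2)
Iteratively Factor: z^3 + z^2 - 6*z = (z - 2)*(z^2 + 3*z) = z*(z - 2)*(z + 3)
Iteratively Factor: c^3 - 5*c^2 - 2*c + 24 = (c - 4)*(c^2 - c - 6) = (c - 4)*(c - 3)*(c + 2)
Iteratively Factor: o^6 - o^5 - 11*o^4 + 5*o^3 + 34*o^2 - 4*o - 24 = (o - 3)*(o^5 + 2*o^4 - 5*o^3 - 10*o^2 + 4*o + 8) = (o - 3)*(o + 1)*(o^4 + o^3 - 6*o^2 - 4*o + 8) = (o - 3)*(o - 1)*(o + 1)*(o^3 + 2*o^2 - 4*o - 8) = (o - 3)*(o - 2)*(o - 1)*(o + 1)*(o^2 + 4*o + 4) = (o - 3)*(o - 2)*(o - 1)*(o + 1)*(o + 2)*(o + 2)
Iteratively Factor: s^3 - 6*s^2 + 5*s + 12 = (s - 4)*(s^2 - 2*s - 3) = (s - 4)*(s + 1)*(s - 3)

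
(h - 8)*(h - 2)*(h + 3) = h^3 - 7*h^2 - 14*h + 48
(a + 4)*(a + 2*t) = a^2 + 2*a*t + 4*a + 8*t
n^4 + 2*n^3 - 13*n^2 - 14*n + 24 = (n - 3)*(n - 1)*(n + 2)*(n + 4)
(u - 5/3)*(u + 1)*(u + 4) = u^3 + 10*u^2/3 - 13*u/3 - 20/3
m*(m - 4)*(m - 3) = m^3 - 7*m^2 + 12*m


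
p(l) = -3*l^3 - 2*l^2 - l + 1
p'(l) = -9*l^2 - 4*l - 1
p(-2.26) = 27.67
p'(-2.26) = -37.93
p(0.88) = -3.47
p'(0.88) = -11.49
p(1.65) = -19.57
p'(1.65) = -32.10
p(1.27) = -9.64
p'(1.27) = -20.60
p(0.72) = -1.88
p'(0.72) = -8.55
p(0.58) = -0.84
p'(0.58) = -6.35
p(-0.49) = 1.36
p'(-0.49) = -1.20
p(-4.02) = 167.59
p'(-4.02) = -130.36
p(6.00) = -725.00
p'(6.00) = -349.00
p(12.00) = -5483.00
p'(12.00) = -1345.00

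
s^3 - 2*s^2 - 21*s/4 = s*(s - 7/2)*(s + 3/2)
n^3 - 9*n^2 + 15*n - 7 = (n - 7)*(n - 1)^2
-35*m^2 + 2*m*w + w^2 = (-5*m + w)*(7*m + w)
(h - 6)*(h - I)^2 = h^3 - 6*h^2 - 2*I*h^2 - h + 12*I*h + 6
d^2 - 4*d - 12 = (d - 6)*(d + 2)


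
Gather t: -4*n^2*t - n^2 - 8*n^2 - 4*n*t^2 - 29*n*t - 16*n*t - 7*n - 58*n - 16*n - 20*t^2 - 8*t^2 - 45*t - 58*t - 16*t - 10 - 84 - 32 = -9*n^2 - 81*n + t^2*(-4*n - 28) + t*(-4*n^2 - 45*n - 119) - 126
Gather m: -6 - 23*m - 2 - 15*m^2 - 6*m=-15*m^2 - 29*m - 8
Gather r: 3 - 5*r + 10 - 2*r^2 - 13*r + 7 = -2*r^2 - 18*r + 20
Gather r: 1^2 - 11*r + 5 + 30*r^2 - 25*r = 30*r^2 - 36*r + 6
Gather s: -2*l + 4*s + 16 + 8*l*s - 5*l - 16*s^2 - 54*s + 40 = -7*l - 16*s^2 + s*(8*l - 50) + 56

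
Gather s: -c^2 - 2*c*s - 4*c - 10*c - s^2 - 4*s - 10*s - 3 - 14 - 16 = -c^2 - 14*c - s^2 + s*(-2*c - 14) - 33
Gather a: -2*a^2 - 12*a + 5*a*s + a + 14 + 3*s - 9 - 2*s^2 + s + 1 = -2*a^2 + a*(5*s - 11) - 2*s^2 + 4*s + 6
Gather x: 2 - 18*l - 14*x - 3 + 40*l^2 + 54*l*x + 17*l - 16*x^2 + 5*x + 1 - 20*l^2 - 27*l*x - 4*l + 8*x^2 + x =20*l^2 - 5*l - 8*x^2 + x*(27*l - 8)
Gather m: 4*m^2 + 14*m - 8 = 4*m^2 + 14*m - 8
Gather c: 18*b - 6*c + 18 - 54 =18*b - 6*c - 36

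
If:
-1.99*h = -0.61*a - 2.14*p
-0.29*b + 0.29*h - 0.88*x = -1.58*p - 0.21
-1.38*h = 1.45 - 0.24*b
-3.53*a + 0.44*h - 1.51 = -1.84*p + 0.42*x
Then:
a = -3.10740390544707*x - 5.32630900993491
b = -32.5559782704449*x - 47.6495488670288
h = -5.66190926442519*x - 9.33760270151226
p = -4.3792911466745*x - 7.16485087848089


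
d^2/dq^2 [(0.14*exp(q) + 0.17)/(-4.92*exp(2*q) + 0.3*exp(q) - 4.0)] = (-3.388896*exp(4*q) - 16.666992*exp(3*q) + 17.28396*exp(2*q) + 13.1991*exp(q) - 2.444)*exp(q)/(119.095488*exp(6*q) - 21.78576*exp(5*q) + 291.8052*exp(4*q) - 35.451*exp(3*q) + 237.24*exp(2*q) - 14.4*exp(q) + 64.0)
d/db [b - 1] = 1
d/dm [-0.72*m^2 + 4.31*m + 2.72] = 4.31 - 1.44*m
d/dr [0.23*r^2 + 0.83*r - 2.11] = 0.46*r + 0.83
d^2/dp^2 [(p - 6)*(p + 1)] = 2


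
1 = 1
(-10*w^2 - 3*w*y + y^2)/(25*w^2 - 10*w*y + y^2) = (2*w + y)/(-5*w + y)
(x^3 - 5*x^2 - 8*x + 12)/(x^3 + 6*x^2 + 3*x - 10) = (x - 6)/(x + 5)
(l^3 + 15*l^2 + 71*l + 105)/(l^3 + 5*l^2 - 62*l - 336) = (l^2 + 8*l + 15)/(l^2 - 2*l - 48)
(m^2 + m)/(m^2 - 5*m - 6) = m/(m - 6)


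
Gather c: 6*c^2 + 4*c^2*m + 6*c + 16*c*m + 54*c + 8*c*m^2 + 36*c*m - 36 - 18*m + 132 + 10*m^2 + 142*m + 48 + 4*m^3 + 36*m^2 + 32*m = c^2*(4*m + 6) + c*(8*m^2 + 52*m + 60) + 4*m^3 + 46*m^2 + 156*m + 144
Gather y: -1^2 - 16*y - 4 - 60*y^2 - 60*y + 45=-60*y^2 - 76*y + 40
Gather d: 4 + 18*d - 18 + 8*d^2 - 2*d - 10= 8*d^2 + 16*d - 24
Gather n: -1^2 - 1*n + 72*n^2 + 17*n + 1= 72*n^2 + 16*n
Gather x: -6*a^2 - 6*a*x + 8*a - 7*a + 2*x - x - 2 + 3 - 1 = -6*a^2 + a + x*(1 - 6*a)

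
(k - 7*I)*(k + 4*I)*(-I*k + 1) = -I*k^3 - 2*k^2 - 31*I*k + 28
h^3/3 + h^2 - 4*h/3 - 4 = (h/3 + 1)*(h - 2)*(h + 2)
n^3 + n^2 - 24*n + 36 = (n - 3)*(n - 2)*(n + 6)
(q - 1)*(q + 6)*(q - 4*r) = q^3 - 4*q^2*r + 5*q^2 - 20*q*r - 6*q + 24*r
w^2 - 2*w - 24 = (w - 6)*(w + 4)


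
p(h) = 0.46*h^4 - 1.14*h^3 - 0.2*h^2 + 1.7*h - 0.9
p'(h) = 1.84*h^3 - 3.42*h^2 - 0.4*h + 1.7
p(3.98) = 46.25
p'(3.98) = 61.94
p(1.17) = -0.15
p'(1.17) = -0.50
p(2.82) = 5.83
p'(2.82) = 14.64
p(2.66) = 3.78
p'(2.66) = 11.07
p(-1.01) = -1.17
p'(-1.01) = -3.28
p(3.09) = 10.75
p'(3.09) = 22.10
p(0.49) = -0.22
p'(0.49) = 0.90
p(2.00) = -0.06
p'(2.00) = 1.94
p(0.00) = -0.90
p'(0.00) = 1.70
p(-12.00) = 11458.38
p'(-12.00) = -3665.50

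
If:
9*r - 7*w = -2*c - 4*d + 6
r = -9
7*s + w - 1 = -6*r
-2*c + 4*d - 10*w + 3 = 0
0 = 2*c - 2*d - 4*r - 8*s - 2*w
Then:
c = 1689/74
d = 709/74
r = -9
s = 293/37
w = -16/37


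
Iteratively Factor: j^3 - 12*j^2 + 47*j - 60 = (j - 5)*(j^2 - 7*j + 12) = (j - 5)*(j - 4)*(j - 3)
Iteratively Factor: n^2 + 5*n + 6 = (n + 3)*(n + 2)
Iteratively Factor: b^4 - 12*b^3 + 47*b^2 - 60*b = (b - 5)*(b^3 - 7*b^2 + 12*b) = (b - 5)*(b - 4)*(b^2 - 3*b) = b*(b - 5)*(b - 4)*(b - 3)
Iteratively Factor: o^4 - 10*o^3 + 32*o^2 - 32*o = (o)*(o^3 - 10*o^2 + 32*o - 32) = o*(o - 4)*(o^2 - 6*o + 8) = o*(o - 4)^2*(o - 2)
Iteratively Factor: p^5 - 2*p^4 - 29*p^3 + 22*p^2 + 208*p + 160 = (p - 5)*(p^4 + 3*p^3 - 14*p^2 - 48*p - 32) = (p - 5)*(p + 4)*(p^3 - p^2 - 10*p - 8) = (p - 5)*(p - 4)*(p + 4)*(p^2 + 3*p + 2) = (p - 5)*(p - 4)*(p + 1)*(p + 4)*(p + 2)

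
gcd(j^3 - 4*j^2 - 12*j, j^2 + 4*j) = j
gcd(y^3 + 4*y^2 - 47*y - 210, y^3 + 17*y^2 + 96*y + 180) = y^2 + 11*y + 30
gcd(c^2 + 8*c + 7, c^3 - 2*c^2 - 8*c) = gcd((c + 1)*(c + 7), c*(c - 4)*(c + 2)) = 1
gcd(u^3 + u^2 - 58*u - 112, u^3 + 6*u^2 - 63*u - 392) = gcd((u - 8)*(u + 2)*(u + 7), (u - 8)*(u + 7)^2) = u^2 - u - 56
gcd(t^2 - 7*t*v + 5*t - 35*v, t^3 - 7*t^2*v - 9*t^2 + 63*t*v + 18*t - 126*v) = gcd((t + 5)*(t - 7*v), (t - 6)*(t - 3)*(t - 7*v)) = t - 7*v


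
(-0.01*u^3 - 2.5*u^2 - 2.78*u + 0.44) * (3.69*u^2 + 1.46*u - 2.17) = -0.0369*u^5 - 9.2396*u^4 - 13.8865*u^3 + 2.9898*u^2 + 6.675*u - 0.9548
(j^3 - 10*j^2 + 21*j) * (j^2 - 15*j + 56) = j^5 - 25*j^4 + 227*j^3 - 875*j^2 + 1176*j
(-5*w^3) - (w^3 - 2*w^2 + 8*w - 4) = -6*w^3 + 2*w^2 - 8*w + 4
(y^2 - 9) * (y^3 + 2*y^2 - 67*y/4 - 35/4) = y^5 + 2*y^4 - 103*y^3/4 - 107*y^2/4 + 603*y/4 + 315/4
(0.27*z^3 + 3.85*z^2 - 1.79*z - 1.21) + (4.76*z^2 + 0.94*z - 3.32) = 0.27*z^3 + 8.61*z^2 - 0.85*z - 4.53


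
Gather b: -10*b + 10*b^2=10*b^2 - 10*b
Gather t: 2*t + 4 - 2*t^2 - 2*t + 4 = 8 - 2*t^2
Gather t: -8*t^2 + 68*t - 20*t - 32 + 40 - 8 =-8*t^2 + 48*t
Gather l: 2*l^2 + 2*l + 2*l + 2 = 2*l^2 + 4*l + 2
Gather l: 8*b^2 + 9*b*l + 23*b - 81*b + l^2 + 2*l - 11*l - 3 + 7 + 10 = 8*b^2 - 58*b + l^2 + l*(9*b - 9) + 14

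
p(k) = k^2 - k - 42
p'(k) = 2*k - 1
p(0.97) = -42.03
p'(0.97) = 0.94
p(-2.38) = -33.96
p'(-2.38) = -5.76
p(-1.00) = -40.00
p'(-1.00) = -3.00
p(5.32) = -19.02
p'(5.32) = 9.64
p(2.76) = -37.14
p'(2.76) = 4.52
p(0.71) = -42.21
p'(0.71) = 0.42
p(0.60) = -42.24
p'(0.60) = 0.20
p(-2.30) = -34.41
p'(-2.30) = -5.60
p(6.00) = -12.00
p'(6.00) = 11.00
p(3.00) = -36.00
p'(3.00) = 5.00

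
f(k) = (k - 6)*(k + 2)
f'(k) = 2*k - 4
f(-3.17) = 10.73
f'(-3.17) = -10.34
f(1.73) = -15.93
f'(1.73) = -0.54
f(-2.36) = 3.01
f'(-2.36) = -8.72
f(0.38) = -13.38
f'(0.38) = -3.24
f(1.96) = -16.00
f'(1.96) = -0.08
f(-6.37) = 54.06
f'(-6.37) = -16.74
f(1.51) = -15.76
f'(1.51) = -0.98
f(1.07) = -15.14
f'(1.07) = -1.86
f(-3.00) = 9.00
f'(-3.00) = -10.00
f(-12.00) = 180.00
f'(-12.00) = -28.00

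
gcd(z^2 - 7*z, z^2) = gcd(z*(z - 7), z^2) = z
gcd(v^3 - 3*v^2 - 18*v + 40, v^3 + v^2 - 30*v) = v - 5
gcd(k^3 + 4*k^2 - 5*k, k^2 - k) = k^2 - k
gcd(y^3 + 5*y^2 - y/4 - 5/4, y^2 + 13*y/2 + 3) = y + 1/2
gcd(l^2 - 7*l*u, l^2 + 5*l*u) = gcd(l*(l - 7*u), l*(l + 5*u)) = l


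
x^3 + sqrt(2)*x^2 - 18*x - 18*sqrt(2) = (x - 3*sqrt(2))*(x + sqrt(2))*(x + 3*sqrt(2))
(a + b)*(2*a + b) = 2*a^2 + 3*a*b + b^2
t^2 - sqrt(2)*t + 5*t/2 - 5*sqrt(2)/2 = (t + 5/2)*(t - sqrt(2))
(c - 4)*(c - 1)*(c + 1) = c^3 - 4*c^2 - c + 4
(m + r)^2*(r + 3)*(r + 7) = m^2*r^2 + 10*m^2*r + 21*m^2 + 2*m*r^3 + 20*m*r^2 + 42*m*r + r^4 + 10*r^3 + 21*r^2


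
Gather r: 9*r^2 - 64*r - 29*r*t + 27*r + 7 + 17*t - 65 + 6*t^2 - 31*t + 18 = 9*r^2 + r*(-29*t - 37) + 6*t^2 - 14*t - 40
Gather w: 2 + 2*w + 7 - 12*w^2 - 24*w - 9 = -12*w^2 - 22*w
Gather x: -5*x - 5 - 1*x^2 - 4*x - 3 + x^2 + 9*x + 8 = 0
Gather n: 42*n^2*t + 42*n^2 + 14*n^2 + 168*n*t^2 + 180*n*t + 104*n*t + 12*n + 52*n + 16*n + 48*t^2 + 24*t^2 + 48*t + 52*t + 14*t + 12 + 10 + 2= n^2*(42*t + 56) + n*(168*t^2 + 284*t + 80) + 72*t^2 + 114*t + 24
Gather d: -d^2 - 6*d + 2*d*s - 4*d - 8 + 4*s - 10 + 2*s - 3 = -d^2 + d*(2*s - 10) + 6*s - 21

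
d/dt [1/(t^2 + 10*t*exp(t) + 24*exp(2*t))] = 2*(-5*t*exp(t) - t - 24*exp(2*t) - 5*exp(t))/(t^2 + 10*t*exp(t) + 24*exp(2*t))^2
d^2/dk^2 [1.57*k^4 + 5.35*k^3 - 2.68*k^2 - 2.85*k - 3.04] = 18.84*k^2 + 32.1*k - 5.36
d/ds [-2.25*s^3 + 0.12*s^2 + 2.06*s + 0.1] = -6.75*s^2 + 0.24*s + 2.06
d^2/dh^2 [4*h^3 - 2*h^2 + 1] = 24*h - 4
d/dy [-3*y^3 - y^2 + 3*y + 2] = -9*y^2 - 2*y + 3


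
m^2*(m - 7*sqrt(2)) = m^3 - 7*sqrt(2)*m^2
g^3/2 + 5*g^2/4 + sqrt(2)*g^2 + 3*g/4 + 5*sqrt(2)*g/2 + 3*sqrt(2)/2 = (g/2 + 1/2)*(g + 3/2)*(g + 2*sqrt(2))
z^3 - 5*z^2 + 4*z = z*(z - 4)*(z - 1)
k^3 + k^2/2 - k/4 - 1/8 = (k - 1/2)*(k + 1/2)^2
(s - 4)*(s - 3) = s^2 - 7*s + 12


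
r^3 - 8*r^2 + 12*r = r*(r - 6)*(r - 2)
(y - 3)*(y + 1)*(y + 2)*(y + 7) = y^4 + 7*y^3 - 7*y^2 - 55*y - 42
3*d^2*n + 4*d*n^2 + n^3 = n*(d + n)*(3*d + n)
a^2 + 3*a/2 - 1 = (a - 1/2)*(a + 2)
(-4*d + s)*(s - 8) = -4*d*s + 32*d + s^2 - 8*s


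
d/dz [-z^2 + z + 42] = 1 - 2*z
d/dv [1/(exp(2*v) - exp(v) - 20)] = (1 - 2*exp(v))*exp(v)/(-exp(2*v) + exp(v) + 20)^2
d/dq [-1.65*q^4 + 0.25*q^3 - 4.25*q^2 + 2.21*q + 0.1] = -6.6*q^3 + 0.75*q^2 - 8.5*q + 2.21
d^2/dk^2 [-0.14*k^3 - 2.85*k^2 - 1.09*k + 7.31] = -0.84*k - 5.7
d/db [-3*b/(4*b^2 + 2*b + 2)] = 3*(2*b^2 - 1)/(2*(4*b^4 + 4*b^3 + 5*b^2 + 2*b + 1))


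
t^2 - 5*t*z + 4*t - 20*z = (t + 4)*(t - 5*z)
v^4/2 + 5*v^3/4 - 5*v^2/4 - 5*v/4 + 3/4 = (v/2 + 1/2)*(v - 1)*(v - 1/2)*(v + 3)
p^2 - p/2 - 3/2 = (p - 3/2)*(p + 1)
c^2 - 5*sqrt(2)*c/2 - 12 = (c - 4*sqrt(2))*(c + 3*sqrt(2)/2)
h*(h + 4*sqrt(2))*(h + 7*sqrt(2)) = h^3 + 11*sqrt(2)*h^2 + 56*h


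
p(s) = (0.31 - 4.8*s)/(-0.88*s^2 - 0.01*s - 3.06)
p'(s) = (0.31 - 4.8*s)*(1.76*s + 0.01)/(-0.88*s^2 - 0.01*s - 3.06)^2 - 4.8/(-0.88*s^2 - 0.01*s - 3.06)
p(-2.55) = -1.43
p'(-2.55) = -0.18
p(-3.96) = -1.15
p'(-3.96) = -0.19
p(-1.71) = -1.52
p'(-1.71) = 0.04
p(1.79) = 1.40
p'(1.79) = 0.06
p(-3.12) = -1.32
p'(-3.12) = -0.21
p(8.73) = 0.59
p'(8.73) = -0.06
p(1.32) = 1.31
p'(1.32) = 0.38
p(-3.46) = -1.25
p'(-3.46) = -0.21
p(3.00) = 1.28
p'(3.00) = -0.18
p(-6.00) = -0.84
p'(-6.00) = -0.12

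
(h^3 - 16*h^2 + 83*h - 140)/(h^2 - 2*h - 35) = (h^2 - 9*h + 20)/(h + 5)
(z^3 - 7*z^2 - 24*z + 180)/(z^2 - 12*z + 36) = z + 5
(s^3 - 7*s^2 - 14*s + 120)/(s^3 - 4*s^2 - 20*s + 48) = (s - 5)/(s - 2)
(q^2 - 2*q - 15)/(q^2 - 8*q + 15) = (q + 3)/(q - 3)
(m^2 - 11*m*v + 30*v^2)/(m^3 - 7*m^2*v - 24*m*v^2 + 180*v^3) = (-m + 5*v)/(-m^2 + m*v + 30*v^2)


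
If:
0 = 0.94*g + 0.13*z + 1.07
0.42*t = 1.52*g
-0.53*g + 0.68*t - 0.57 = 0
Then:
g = 0.30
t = 1.07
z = -10.37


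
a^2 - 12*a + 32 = (a - 8)*(a - 4)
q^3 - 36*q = q*(q - 6)*(q + 6)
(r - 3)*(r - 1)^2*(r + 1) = r^4 - 4*r^3 + 2*r^2 + 4*r - 3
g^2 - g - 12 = (g - 4)*(g + 3)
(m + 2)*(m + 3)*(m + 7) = m^3 + 12*m^2 + 41*m + 42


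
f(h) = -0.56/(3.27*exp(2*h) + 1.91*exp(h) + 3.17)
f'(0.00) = 0.07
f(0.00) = -0.07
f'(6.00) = 0.00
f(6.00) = 0.00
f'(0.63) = 0.04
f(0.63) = -0.03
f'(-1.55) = 0.03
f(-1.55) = -0.15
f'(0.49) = 0.05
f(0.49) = -0.04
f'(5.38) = 0.00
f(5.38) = -0.00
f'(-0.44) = 0.07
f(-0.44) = -0.10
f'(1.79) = 0.01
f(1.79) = -0.00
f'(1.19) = 0.02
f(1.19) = -0.01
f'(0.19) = 0.06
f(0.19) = -0.05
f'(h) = -0.56*(-6.54*exp(2*h) - 1.91*exp(h))/(3.27*exp(2*h) + 1.91*exp(h) + 3.17)^2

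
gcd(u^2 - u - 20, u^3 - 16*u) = u + 4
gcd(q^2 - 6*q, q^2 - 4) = 1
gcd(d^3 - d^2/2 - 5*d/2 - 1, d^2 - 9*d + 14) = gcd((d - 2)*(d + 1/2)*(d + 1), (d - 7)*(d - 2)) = d - 2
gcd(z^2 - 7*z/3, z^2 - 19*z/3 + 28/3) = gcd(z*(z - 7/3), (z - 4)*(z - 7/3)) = z - 7/3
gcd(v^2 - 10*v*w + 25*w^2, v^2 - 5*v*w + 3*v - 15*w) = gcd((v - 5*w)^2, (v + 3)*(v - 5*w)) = v - 5*w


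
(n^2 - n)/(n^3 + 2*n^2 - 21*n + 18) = n/(n^2 + 3*n - 18)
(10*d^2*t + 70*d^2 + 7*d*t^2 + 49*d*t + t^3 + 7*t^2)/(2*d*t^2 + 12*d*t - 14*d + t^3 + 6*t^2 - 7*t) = (5*d + t)/(t - 1)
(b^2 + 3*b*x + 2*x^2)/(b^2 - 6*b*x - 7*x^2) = (-b - 2*x)/(-b + 7*x)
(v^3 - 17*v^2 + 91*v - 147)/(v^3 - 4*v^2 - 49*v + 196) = (v^2 - 10*v + 21)/(v^2 + 3*v - 28)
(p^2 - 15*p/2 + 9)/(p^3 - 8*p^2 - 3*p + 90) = (p - 3/2)/(p^2 - 2*p - 15)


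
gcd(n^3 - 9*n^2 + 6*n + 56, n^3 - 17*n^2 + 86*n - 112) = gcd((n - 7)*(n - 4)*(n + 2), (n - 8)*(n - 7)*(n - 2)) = n - 7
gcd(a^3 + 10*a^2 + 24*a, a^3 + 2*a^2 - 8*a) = a^2 + 4*a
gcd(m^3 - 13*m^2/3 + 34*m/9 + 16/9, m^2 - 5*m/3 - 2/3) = m^2 - 5*m/3 - 2/3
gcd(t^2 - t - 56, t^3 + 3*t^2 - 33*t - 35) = t + 7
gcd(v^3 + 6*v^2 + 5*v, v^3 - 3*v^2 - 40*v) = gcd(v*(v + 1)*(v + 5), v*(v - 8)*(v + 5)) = v^2 + 5*v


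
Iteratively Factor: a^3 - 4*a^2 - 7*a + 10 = (a - 1)*(a^2 - 3*a - 10) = (a - 1)*(a + 2)*(a - 5)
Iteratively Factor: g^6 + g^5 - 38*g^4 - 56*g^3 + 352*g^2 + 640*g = (g)*(g^5 + g^4 - 38*g^3 - 56*g^2 + 352*g + 640) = g*(g - 5)*(g^4 + 6*g^3 - 8*g^2 - 96*g - 128) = g*(g - 5)*(g + 2)*(g^3 + 4*g^2 - 16*g - 64) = g*(g - 5)*(g - 4)*(g + 2)*(g^2 + 8*g + 16) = g*(g - 5)*(g - 4)*(g + 2)*(g + 4)*(g + 4)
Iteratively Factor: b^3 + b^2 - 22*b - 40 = (b - 5)*(b^2 + 6*b + 8) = (b - 5)*(b + 4)*(b + 2)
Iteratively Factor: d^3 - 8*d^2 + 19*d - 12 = (d - 3)*(d^2 - 5*d + 4) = (d - 3)*(d - 1)*(d - 4)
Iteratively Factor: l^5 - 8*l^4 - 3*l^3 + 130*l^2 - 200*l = (l - 5)*(l^4 - 3*l^3 - 18*l^2 + 40*l) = (l - 5)^2*(l^3 + 2*l^2 - 8*l) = (l - 5)^2*(l + 4)*(l^2 - 2*l) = (l - 5)^2*(l - 2)*(l + 4)*(l)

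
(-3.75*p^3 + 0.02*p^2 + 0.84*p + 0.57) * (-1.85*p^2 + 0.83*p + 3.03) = 6.9375*p^5 - 3.1495*p^4 - 12.8999*p^3 - 0.2967*p^2 + 3.0183*p + 1.7271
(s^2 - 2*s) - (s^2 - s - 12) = 12 - s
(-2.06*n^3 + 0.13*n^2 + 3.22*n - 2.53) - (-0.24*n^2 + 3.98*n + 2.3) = -2.06*n^3 + 0.37*n^2 - 0.76*n - 4.83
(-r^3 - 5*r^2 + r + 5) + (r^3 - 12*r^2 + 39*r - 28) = -17*r^2 + 40*r - 23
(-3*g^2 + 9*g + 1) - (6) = -3*g^2 + 9*g - 5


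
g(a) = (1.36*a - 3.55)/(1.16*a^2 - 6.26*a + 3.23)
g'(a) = (6.26 - 2.32*a)*(1.36*a - 3.55)/(1.16*a^2 - 6.26*a + 3.23)^2 + 1.36/(1.16*a^2 - 6.26*a + 3.23)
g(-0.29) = -0.77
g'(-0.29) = -0.77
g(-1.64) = -0.35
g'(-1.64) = -0.13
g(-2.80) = -0.25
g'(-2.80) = -0.06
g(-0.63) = -0.58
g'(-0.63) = -0.41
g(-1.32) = -0.40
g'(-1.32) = -0.17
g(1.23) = 0.69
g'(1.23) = -1.37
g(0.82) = 2.17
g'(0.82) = -9.62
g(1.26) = 0.65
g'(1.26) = -1.26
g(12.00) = 0.13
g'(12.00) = -0.02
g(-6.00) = -0.14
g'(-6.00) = -0.02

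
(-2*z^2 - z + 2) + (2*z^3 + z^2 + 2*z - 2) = 2*z^3 - z^2 + z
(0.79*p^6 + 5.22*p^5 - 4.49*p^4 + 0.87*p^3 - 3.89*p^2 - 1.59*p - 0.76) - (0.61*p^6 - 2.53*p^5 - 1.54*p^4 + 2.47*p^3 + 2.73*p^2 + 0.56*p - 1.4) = 0.18*p^6 + 7.75*p^5 - 2.95*p^4 - 1.6*p^3 - 6.62*p^2 - 2.15*p + 0.64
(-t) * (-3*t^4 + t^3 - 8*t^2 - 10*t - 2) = 3*t^5 - t^4 + 8*t^3 + 10*t^2 + 2*t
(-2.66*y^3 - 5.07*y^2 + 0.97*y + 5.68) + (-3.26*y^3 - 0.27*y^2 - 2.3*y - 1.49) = -5.92*y^3 - 5.34*y^2 - 1.33*y + 4.19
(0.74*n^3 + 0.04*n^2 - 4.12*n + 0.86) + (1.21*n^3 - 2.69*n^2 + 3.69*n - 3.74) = 1.95*n^3 - 2.65*n^2 - 0.43*n - 2.88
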